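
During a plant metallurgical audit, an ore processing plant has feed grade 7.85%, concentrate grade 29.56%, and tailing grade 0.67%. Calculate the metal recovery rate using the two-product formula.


93.5862%

Using the two-product formula:
R = 100 * c * (f - t) / (f * (c - t))
Numerator = 100 * 29.56 * (7.85 - 0.67)
= 100 * 29.56 * 7.18
= 21224.08
Denominator = 7.85 * (29.56 - 0.67)
= 7.85 * 28.89
= 226.7865
R = 21224.08 / 226.7865
= 93.5862%


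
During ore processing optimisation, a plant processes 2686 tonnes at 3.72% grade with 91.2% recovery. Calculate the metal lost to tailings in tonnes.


8.7929 tonnes

Total metal in feed:
= 2686 * 3.72 / 100 = 99.9192 tonnes
Metal recovered:
= 99.9192 * 91.2 / 100 = 91.1263104 tonnes
Metal lost to tailings:
= 99.9192 - 91.1263104
= 8.7929 tonnes


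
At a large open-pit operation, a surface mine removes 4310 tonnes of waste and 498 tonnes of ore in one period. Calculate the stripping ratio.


Stripping ratio = waste tonnage / ore tonnage
= 4310 / 498
= 8.6546

8.6546


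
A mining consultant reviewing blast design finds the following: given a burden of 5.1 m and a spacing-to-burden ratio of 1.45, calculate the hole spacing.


Spacing = burden * ratio
= 5.1 * 1.45
= 7.395 m

7.395 m


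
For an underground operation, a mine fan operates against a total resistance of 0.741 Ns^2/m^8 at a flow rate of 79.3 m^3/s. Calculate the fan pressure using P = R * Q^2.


4659.7711 Pa

Compute Q^2:
Q^2 = 79.3^2 = 6288.49
Compute pressure:
P = R * Q^2 = 0.741 * 6288.49
= 4659.7711 Pa


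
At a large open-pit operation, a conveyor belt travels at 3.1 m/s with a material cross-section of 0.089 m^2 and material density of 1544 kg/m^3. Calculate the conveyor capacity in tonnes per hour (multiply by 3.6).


1533.5626 t/h

Volumetric flow = speed * area
= 3.1 * 0.089 = 0.2759 m^3/s
Mass flow = volumetric * density
= 0.2759 * 1544 = 425.9896 kg/s
Convert to t/h: multiply by 3.6
Capacity = 425.9896 * 3.6
= 1533.5626 t/h


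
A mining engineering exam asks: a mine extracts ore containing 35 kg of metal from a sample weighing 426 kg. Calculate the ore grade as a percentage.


8.216%

Ore grade = (metal mass / ore mass) * 100
= (35 / 426) * 100
= 0.08215962441 * 100
= 8.216%


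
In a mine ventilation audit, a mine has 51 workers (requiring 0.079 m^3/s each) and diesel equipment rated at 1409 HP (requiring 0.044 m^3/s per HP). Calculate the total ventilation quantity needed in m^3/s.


Airflow for workers:
Q_people = 51 * 0.079 = 4.029 m^3/s
Airflow for diesel equipment:
Q_diesel = 1409 * 0.044 = 61.996 m^3/s
Total ventilation:
Q_total = 4.029 + 61.996
= 66.025 m^3/s

66.025 m^3/s


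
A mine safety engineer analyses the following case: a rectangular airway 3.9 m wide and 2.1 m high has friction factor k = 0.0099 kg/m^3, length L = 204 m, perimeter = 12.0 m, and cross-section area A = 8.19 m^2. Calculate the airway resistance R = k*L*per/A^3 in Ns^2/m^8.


Compute the numerator:
k * L * per = 0.0099 * 204 * 12.0
= 24.2352
Compute the denominator:
A^3 = 8.19^3 = 549.353259
Resistance:
R = 24.2352 / 549.353259
= 0.0441 Ns^2/m^8

0.0441 Ns^2/m^8


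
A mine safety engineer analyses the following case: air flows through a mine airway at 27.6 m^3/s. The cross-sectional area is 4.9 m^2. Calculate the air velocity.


Velocity = flow rate / cross-sectional area
= 27.6 / 4.9
= 5.6327 m/s

5.6327 m/s


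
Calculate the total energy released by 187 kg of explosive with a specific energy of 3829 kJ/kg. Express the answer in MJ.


716.023 MJ

Energy = mass * specific_energy / 1000
= 187 * 3829 / 1000
= 716023 / 1000
= 716.023 MJ


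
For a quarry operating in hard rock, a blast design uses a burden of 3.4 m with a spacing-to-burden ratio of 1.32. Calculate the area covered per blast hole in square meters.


15.2592 m^2

First, find the spacing:
Spacing = burden * ratio = 3.4 * 1.32
= 4.488 m
Then, calculate the area:
Area = burden * spacing = 3.4 * 4.488
= 15.2592 m^2


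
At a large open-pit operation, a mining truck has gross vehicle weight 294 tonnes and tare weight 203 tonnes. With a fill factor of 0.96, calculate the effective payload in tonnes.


Maximum payload = gross - tare
= 294 - 203 = 91 tonnes
Effective payload = max payload * fill factor
= 91 * 0.96
= 87.36 tonnes

87.36 tonnes


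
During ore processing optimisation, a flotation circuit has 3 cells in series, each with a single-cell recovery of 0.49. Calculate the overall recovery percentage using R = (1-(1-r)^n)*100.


Complement of single-cell recovery:
1 - r = 1 - 0.49 = 0.51
Raise to power n:
(1 - r)^3 = 0.51^3 = 0.132651
Overall recovery:
R = (1 - 0.132651) * 100
= 86.7349%

86.7349%


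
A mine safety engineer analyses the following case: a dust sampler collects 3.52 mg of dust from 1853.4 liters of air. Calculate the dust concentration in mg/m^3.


1.8992 mg/m^3

Convert liters to m^3: 1 m^3 = 1000 L
Concentration = mass / volume * 1000
= 3.52 / 1853.4 * 1000
= 0.001899212259 * 1000
= 1.8992 mg/m^3


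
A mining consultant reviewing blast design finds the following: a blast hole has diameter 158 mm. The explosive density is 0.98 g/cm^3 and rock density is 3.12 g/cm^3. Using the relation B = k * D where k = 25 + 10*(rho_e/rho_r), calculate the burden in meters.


First, compute k:
rho_e / rho_r = 0.98 / 3.12 = 0.3141025641
k = 25 + 10 * 0.3141025641 = 28.14102564
Then, compute burden:
B = k * D / 1000 = 28.14102564 * 158 / 1000
= 4446.282051 / 1000
= 4.4463 m

4.4463 m


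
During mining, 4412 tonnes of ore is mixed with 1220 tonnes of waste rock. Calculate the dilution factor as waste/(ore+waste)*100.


Total material = ore + waste
= 4412 + 1220 = 5632 tonnes
Dilution = waste / total * 100
= 1220 / 5632 * 100
= 0.2166193182 * 100
= 21.6619%

21.6619%


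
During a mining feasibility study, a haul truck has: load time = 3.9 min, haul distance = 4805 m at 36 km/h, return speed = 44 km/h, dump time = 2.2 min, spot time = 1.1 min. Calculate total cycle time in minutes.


Convert haul speed to m/min: 36 * 1000/60 = 600 m/min
Haul time = 4805 / 600 = 8.008333333 min
Convert return speed to m/min: 44 * 1000/60 = 733.3333333 m/min
Return time = 4805 / 733.3333333 = 6.552272727 min
Total cycle time:
= 3.9 + 8.008333333 + 2.2 + 6.552272727 + 1.1
= 21.7606 min

21.7606 min


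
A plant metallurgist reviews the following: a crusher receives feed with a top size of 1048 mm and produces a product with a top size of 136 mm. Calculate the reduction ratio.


Reduction ratio = feed size / product size
= 1048 / 136
= 7.7059

7.7059


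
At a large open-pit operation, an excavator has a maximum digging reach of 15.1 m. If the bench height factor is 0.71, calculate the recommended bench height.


10.721 m

Bench height = reach * factor
= 15.1 * 0.71
= 10.721 m


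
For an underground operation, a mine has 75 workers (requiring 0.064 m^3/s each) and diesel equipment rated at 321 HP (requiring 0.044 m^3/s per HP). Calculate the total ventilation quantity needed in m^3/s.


18.924 m^3/s

Airflow for workers:
Q_people = 75 * 0.064 = 4.8 m^3/s
Airflow for diesel equipment:
Q_diesel = 321 * 0.044 = 14.124 m^3/s
Total ventilation:
Q_total = 4.8 + 14.124
= 18.924 m^3/s


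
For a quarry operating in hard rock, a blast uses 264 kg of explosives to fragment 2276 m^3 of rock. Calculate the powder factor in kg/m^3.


Powder factor = explosive mass / rock volume
= 264 / 2276
= 0.116 kg/m^3

0.116 kg/m^3


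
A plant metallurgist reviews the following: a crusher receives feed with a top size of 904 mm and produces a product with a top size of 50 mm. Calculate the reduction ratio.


Reduction ratio = feed size / product size
= 904 / 50
= 18.08

18.08


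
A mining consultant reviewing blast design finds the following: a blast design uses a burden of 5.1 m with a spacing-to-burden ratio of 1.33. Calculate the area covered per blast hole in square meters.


First, find the spacing:
Spacing = burden * ratio = 5.1 * 1.33
= 6.783 m
Then, calculate the area:
Area = burden * spacing = 5.1 * 6.783
= 34.5933 m^2

34.5933 m^2


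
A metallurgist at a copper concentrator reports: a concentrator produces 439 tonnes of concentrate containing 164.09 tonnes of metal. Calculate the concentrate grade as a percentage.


37.3781%

Grade = (metal in concentrate / concentrate mass) * 100
= (164.09 / 439) * 100
= 0.3737813212 * 100
= 37.3781%


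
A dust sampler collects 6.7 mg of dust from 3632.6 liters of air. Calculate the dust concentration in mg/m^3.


1.8444 mg/m^3

Convert liters to m^3: 1 m^3 = 1000 L
Concentration = mass / volume * 1000
= 6.7 / 3632.6 * 1000
= 0.001844408963 * 1000
= 1.8444 mg/m^3


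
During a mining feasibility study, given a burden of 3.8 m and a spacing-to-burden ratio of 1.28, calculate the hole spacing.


4.864 m

Spacing = burden * ratio
= 3.8 * 1.28
= 4.864 m


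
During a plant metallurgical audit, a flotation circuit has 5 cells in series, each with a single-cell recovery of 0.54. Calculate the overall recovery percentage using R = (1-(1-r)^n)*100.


97.9404%

Complement of single-cell recovery:
1 - r = 1 - 0.54 = 0.46
Raise to power n:
(1 - r)^5 = 0.46^5 = 0.0205962976
Overall recovery:
R = (1 - 0.0205962976) * 100
= 97.9404%


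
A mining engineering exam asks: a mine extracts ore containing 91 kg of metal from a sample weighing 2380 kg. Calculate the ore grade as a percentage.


3.8235%

Ore grade = (metal mass / ore mass) * 100
= (91 / 2380) * 100
= 0.03823529412 * 100
= 3.8235%


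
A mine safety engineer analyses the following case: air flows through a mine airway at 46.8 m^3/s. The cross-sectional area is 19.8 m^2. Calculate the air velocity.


2.3636 m/s

Velocity = flow rate / cross-sectional area
= 46.8 / 19.8
= 2.3636 m/s


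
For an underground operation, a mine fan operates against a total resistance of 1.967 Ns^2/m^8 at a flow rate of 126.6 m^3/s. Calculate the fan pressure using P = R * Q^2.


31526.2105 Pa

Compute Q^2:
Q^2 = 126.6^2 = 16027.56
Compute pressure:
P = R * Q^2 = 1.967 * 16027.56
= 31526.2105 Pa


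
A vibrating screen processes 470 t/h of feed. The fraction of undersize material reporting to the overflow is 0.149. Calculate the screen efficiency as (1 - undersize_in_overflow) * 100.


Screen efficiency = (1 - fraction of undersize in overflow) * 100
= (1 - 0.149) * 100
= 0.851 * 100
= 85.1%

85.1%


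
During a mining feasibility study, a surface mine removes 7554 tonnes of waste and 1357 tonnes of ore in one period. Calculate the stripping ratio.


Stripping ratio = waste tonnage / ore tonnage
= 7554 / 1357
= 5.5667

5.5667


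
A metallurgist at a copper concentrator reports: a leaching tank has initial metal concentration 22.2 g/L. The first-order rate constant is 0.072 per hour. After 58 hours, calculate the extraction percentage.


Compute the exponent:
-k * t = -0.072 * 58 = -4.176
Remaining concentration:
C = 22.2 * exp(-4.176)
= 22.2 * 0.01535982415
= 0.3409880961 g/L
Extracted = 22.2 - 0.3409880961 = 21.8590119 g/L
Extraction % = 21.8590119 / 22.2 * 100
= 98.464%

98.464%


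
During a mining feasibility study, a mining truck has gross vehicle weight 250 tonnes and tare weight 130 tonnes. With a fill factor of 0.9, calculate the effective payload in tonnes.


108.0 tonnes

Maximum payload = gross - tare
= 250 - 130 = 120 tonnes
Effective payload = max payload * fill factor
= 120 * 0.9
= 108.0 tonnes


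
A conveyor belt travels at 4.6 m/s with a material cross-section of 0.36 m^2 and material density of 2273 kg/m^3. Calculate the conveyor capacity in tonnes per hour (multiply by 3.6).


13550.7168 t/h

Volumetric flow = speed * area
= 4.6 * 0.36 = 1.656 m^3/s
Mass flow = volumetric * density
= 1.656 * 2273 = 3764.088 kg/s
Convert to t/h: multiply by 3.6
Capacity = 3764.088 * 3.6
= 13550.7168 t/h


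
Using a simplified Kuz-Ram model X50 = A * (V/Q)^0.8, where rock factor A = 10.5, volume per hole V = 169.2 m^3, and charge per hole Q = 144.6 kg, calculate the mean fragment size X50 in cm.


Compute V/Q:
V/Q = 169.2 / 144.6 = 1.170124481
Raise to the power 0.8:
(V/Q)^0.8 = 1.170124481^0.8 = 1.133928452
Multiply by A:
X50 = 10.5 * 1.133928452
= 11.9062 cm

11.9062 cm


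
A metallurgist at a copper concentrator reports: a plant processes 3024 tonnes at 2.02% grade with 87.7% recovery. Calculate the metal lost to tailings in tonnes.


7.5134 tonnes

Total metal in feed:
= 3024 * 2.02 / 100 = 61.0848 tonnes
Metal recovered:
= 61.0848 * 87.7 / 100 = 53.5713696 tonnes
Metal lost to tailings:
= 61.0848 - 53.5713696
= 7.5134 tonnes


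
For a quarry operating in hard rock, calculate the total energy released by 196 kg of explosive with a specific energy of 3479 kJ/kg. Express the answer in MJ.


Energy = mass * specific_energy / 1000
= 196 * 3479 / 1000
= 681884 / 1000
= 681.884 MJ

681.884 MJ


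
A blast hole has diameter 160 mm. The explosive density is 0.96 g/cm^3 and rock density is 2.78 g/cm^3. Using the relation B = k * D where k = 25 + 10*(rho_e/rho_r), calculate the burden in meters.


First, compute k:
rho_e / rho_r = 0.96 / 2.78 = 0.345323741
k = 25 + 10 * 0.345323741 = 28.45323741
Then, compute burden:
B = k * D / 1000 = 28.45323741 * 160 / 1000
= 4552.517986 / 1000
= 4.5525 m

4.5525 m


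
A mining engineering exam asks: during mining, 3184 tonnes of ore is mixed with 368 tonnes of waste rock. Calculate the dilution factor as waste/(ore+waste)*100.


Total material = ore + waste
= 3184 + 368 = 3552 tonnes
Dilution = waste / total * 100
= 368 / 3552 * 100
= 0.1036036036 * 100
= 10.3604%

10.3604%


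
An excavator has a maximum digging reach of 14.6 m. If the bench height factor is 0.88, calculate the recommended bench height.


Bench height = reach * factor
= 14.6 * 0.88
= 12.848 m

12.848 m


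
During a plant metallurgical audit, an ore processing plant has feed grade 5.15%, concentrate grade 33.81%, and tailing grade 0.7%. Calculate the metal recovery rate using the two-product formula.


Using the two-product formula:
R = 100 * c * (f - t) / (f * (c - t))
Numerator = 100 * 33.81 * (5.15 - 0.7)
= 100 * 33.81 * 4.45
= 15045.45
Denominator = 5.15 * (33.81 - 0.7)
= 5.15 * 33.11
= 170.5165
R = 15045.45 / 170.5165
= 88.2346%

88.2346%


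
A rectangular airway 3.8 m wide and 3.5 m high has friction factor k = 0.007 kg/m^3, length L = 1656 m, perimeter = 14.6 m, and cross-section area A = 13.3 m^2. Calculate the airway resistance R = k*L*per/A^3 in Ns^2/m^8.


Compute the numerator:
k * L * per = 0.007 * 1656 * 14.6
= 169.2432
Compute the denominator:
A^3 = 13.3^3 = 2352.637
Resistance:
R = 169.2432 / 2352.637
= 0.0719 Ns^2/m^8

0.0719 Ns^2/m^8


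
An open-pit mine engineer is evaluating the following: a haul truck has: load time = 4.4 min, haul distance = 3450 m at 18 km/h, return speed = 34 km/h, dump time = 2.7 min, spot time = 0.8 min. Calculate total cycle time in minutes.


Convert haul speed to m/min: 18 * 1000/60 = 300 m/min
Haul time = 3450 / 300 = 11.5 min
Convert return speed to m/min: 34 * 1000/60 = 566.6666667 m/min
Return time = 3450 / 566.6666667 = 6.088235294 min
Total cycle time:
= 4.4 + 11.5 + 2.7 + 6.088235294 + 0.8
= 25.4882 min

25.4882 min


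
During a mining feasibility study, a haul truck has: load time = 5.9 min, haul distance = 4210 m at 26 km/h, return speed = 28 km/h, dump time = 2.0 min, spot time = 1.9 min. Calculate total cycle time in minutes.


Convert haul speed to m/min: 26 * 1000/60 = 433.3333333 m/min
Haul time = 4210 / 433.3333333 = 9.715384615 min
Convert return speed to m/min: 28 * 1000/60 = 466.6666667 m/min
Return time = 4210 / 466.6666667 = 9.021428571 min
Total cycle time:
= 5.9 + 9.715384615 + 2.0 + 9.021428571 + 1.9
= 28.5368 min

28.5368 min


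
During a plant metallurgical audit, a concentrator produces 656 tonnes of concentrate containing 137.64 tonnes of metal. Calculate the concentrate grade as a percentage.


Grade = (metal in concentrate / concentrate mass) * 100
= (137.64 / 656) * 100
= 0.2098170732 * 100
= 20.9817%

20.9817%


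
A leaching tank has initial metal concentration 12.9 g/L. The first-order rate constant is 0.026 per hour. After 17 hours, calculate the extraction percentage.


35.725%

Compute the exponent:
-k * t = -0.026 * 17 = -0.442
Remaining concentration:
C = 12.9 * exp(-0.442)
= 12.9 * 0.6427496355
= 8.291470297 g/L
Extracted = 12.9 - 8.291470297 = 4.608529703 g/L
Extraction % = 4.608529703 / 12.9 * 100
= 35.725%


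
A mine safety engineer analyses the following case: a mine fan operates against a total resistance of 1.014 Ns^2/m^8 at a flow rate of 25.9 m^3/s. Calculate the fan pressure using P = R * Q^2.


680.2013 Pa

Compute Q^2:
Q^2 = 25.9^2 = 670.81
Compute pressure:
P = R * Q^2 = 1.014 * 670.81
= 680.2013 Pa


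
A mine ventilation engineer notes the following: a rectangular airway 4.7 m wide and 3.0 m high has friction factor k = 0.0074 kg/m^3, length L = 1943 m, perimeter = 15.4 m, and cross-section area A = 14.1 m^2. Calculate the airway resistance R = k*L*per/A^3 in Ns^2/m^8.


Compute the numerator:
k * L * per = 0.0074 * 1943 * 15.4
= 221.42428
Compute the denominator:
A^3 = 14.1^3 = 2803.221
Resistance:
R = 221.42428 / 2803.221
= 0.079 Ns^2/m^8

0.079 Ns^2/m^8


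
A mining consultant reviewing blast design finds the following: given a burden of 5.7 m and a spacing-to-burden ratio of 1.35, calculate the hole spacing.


Spacing = burden * ratio
= 5.7 * 1.35
= 7.695 m

7.695 m


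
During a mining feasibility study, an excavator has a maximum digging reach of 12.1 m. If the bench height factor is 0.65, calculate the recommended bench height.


Bench height = reach * factor
= 12.1 * 0.65
= 7.865 m

7.865 m


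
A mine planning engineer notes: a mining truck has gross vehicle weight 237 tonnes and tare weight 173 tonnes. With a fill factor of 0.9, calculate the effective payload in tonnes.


Maximum payload = gross - tare
= 237 - 173 = 64 tonnes
Effective payload = max payload * fill factor
= 64 * 0.9
= 57.6 tonnes

57.6 tonnes


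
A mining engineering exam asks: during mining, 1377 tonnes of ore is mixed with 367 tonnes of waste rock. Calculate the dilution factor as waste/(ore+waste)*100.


Total material = ore + waste
= 1377 + 367 = 1744 tonnes
Dilution = waste / total * 100
= 367 / 1744 * 100
= 0.2104357798 * 100
= 21.0436%

21.0436%


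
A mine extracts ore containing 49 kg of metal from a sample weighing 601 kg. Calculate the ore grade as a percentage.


8.1531%

Ore grade = (metal mass / ore mass) * 100
= (49 / 601) * 100
= 0.08153078203 * 100
= 8.1531%


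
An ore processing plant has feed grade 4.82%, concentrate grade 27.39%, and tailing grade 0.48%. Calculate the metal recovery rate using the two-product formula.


91.6476%

Using the two-product formula:
R = 100 * c * (f - t) / (f * (c - t))
Numerator = 100 * 27.39 * (4.82 - 0.48)
= 100 * 27.39 * 4.34
= 11887.26
Denominator = 4.82 * (27.39 - 0.48)
= 4.82 * 26.91
= 129.7062
R = 11887.26 / 129.7062
= 91.6476%


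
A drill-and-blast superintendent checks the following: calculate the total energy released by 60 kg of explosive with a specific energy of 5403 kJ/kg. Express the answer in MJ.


Energy = mass * specific_energy / 1000
= 60 * 5403 / 1000
= 324180 / 1000
= 324.18 MJ

324.18 MJ


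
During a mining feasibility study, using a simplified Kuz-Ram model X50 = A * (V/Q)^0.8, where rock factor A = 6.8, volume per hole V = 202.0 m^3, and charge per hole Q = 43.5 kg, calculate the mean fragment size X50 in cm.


Compute V/Q:
V/Q = 202.0 / 43.5 = 4.643678161
Raise to the power 0.8:
(V/Q)^0.8 = 4.643678161^0.8 = 3.415778416
Multiply by A:
X50 = 6.8 * 3.415778416
= 23.2273 cm

23.2273 cm


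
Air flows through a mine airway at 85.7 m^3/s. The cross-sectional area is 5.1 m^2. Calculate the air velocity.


16.8039 m/s

Velocity = flow rate / cross-sectional area
= 85.7 / 5.1
= 16.8039 m/s


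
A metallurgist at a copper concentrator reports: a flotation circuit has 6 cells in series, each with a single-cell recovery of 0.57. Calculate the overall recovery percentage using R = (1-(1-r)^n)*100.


99.3679%

Complement of single-cell recovery:
1 - r = 1 - 0.57 = 0.43
Raise to power n:
(1 - r)^6 = 0.43^6 = 0.006321363049
Overall recovery:
R = (1 - 0.006321363049) * 100
= 99.3679%


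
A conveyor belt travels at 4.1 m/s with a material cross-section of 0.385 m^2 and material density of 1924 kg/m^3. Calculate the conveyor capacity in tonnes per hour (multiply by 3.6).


Volumetric flow = speed * area
= 4.1 * 0.385 = 1.5785 m^3/s
Mass flow = volumetric * density
= 1.5785 * 1924 = 3037.034 kg/s
Convert to t/h: multiply by 3.6
Capacity = 3037.034 * 3.6
= 10933.3224 t/h

10933.3224 t/h


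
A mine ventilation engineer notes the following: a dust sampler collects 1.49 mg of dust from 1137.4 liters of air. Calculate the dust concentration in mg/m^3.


1.31 mg/m^3

Convert liters to m^3: 1 m^3 = 1000 L
Concentration = mass / volume * 1000
= 1.49 / 1137.4 * 1000
= 0.001310005275 * 1000
= 1.31 mg/m^3


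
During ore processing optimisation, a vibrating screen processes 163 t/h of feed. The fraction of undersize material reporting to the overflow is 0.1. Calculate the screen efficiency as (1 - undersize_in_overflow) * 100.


Screen efficiency = (1 - fraction of undersize in overflow) * 100
= (1 - 0.1) * 100
= 0.9 * 100
= 90.0%

90.0%


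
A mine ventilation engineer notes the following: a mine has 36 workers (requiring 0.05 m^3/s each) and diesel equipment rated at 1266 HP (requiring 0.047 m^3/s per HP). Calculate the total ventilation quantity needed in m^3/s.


Airflow for workers:
Q_people = 36 * 0.05 = 1.8 m^3/s
Airflow for diesel equipment:
Q_diesel = 1266 * 0.047 = 59.502 m^3/s
Total ventilation:
Q_total = 1.8 + 59.502
= 61.302 m^3/s

61.302 m^3/s


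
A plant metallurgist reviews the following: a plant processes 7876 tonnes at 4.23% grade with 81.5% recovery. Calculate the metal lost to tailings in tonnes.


61.6336 tonnes

Total metal in feed:
= 7876 * 4.23 / 100 = 333.1548 tonnes
Metal recovered:
= 333.1548 * 81.5 / 100 = 271.521162 tonnes
Metal lost to tailings:
= 333.1548 - 271.521162
= 61.6336 tonnes


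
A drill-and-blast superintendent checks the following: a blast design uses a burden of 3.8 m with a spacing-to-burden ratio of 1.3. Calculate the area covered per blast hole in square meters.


18.772 m^2

First, find the spacing:
Spacing = burden * ratio = 3.8 * 1.3
= 4.94 m
Then, calculate the area:
Area = burden * spacing = 3.8 * 4.94
= 18.772 m^2


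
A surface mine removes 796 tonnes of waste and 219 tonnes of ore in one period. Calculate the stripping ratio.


3.6347

Stripping ratio = waste tonnage / ore tonnage
= 796 / 219
= 3.6347


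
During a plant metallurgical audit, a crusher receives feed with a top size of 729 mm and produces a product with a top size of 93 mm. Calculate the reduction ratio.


Reduction ratio = feed size / product size
= 729 / 93
= 7.8387

7.8387


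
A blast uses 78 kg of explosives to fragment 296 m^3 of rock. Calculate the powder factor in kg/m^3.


Powder factor = explosive mass / rock volume
= 78 / 296
= 0.2635 kg/m^3

0.2635 kg/m^3


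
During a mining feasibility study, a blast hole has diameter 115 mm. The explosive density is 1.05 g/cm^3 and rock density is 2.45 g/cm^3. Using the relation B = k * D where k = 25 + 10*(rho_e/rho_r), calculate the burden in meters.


First, compute k:
rho_e / rho_r = 1.05 / 2.45 = 0.4285714286
k = 25 + 10 * 0.4285714286 = 29.28571429
Then, compute burden:
B = k * D / 1000 = 29.28571429 * 115 / 1000
= 3367.857143 / 1000
= 3.3679 m

3.3679 m


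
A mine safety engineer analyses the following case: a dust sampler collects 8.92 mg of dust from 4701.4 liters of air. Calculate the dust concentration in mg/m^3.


Convert liters to m^3: 1 m^3 = 1000 L
Concentration = mass / volume * 1000
= 8.92 / 4701.4 * 1000
= 0.001897307185 * 1000
= 1.8973 mg/m^3

1.8973 mg/m^3


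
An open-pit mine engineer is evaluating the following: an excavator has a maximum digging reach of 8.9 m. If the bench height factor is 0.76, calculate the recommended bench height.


6.764 m

Bench height = reach * factor
= 8.9 * 0.76
= 6.764 m


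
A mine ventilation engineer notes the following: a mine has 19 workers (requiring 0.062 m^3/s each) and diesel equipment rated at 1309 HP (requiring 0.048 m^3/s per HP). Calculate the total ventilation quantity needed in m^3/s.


Airflow for workers:
Q_people = 19 * 0.062 = 1.178 m^3/s
Airflow for diesel equipment:
Q_diesel = 1309 * 0.048 = 62.832 m^3/s
Total ventilation:
Q_total = 1.178 + 62.832
= 64.01 m^3/s

64.01 m^3/s


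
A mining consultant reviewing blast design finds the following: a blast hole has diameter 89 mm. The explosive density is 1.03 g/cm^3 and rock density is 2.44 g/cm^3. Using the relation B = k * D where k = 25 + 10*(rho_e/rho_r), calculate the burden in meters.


2.6007 m

First, compute k:
rho_e / rho_r = 1.03 / 2.44 = 0.4221311475
k = 25 + 10 * 0.4221311475 = 29.22131148
Then, compute burden:
B = k * D / 1000 = 29.22131148 * 89 / 1000
= 2600.696721 / 1000
= 2.6007 m


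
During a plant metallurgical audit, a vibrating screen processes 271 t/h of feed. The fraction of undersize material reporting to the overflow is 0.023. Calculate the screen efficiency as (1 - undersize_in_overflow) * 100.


Screen efficiency = (1 - fraction of undersize in overflow) * 100
= (1 - 0.023) * 100
= 0.977 * 100
= 97.7%

97.7%


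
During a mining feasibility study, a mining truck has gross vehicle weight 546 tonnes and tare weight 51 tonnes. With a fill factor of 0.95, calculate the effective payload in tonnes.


470.25 tonnes

Maximum payload = gross - tare
= 546 - 51 = 495 tonnes
Effective payload = max payload * fill factor
= 495 * 0.95
= 470.25 tonnes


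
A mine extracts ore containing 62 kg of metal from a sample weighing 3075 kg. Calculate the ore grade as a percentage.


Ore grade = (metal mass / ore mass) * 100
= (62 / 3075) * 100
= 0.02016260163 * 100
= 2.0163%

2.0163%


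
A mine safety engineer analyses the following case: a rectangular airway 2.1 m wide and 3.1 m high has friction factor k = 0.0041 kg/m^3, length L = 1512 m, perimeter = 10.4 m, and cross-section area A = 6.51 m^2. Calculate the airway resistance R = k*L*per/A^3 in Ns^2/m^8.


Compute the numerator:
k * L * per = 0.0041 * 1512 * 10.4
= 64.47168
Compute the denominator:
A^3 = 6.51^3 = 275.894451
Resistance:
R = 64.47168 / 275.894451
= 0.2337 Ns^2/m^8

0.2337 Ns^2/m^8


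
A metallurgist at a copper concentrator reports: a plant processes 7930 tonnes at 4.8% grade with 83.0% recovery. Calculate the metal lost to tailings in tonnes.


64.7088 tonnes

Total metal in feed:
= 7930 * 4.8 / 100 = 380.64 tonnes
Metal recovered:
= 380.64 * 83.0 / 100 = 315.9312 tonnes
Metal lost to tailings:
= 380.64 - 315.9312
= 64.7088 tonnes


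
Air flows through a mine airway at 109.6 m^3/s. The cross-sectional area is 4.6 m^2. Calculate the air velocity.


23.8261 m/s

Velocity = flow rate / cross-sectional area
= 109.6 / 4.6
= 23.8261 m/s


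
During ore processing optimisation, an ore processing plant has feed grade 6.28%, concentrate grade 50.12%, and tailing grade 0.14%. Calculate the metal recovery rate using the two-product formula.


98.0446%

Using the two-product formula:
R = 100 * c * (f - t) / (f * (c - t))
Numerator = 100 * 50.12 * (6.28 - 0.14)
= 100 * 50.12 * 6.14
= 30773.68
Denominator = 6.28 * (50.12 - 0.14)
= 6.28 * 49.98
= 313.8744
R = 30773.68 / 313.8744
= 98.0446%


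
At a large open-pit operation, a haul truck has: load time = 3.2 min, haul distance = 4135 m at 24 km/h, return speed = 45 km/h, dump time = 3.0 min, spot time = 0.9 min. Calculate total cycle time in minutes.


Convert haul speed to m/min: 24 * 1000/60 = 400 m/min
Haul time = 4135 / 400 = 10.3375 min
Convert return speed to m/min: 45 * 1000/60 = 750 m/min
Return time = 4135 / 750 = 5.513333333 min
Total cycle time:
= 3.2 + 10.3375 + 3.0 + 5.513333333 + 0.9
= 22.9508 min

22.9508 min


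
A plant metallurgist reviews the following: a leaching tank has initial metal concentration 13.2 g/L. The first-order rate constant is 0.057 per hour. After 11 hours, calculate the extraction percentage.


Compute the exponent:
-k * t = -0.057 * 11 = -0.627
Remaining concentration:
C = 13.2 * exp(-0.627)
= 13.2 * 0.5341919755
= 7.051334076 g/L
Extracted = 13.2 - 7.051334076 = 6.148665924 g/L
Extraction % = 6.148665924 / 13.2 * 100
= 46.5808%

46.5808%


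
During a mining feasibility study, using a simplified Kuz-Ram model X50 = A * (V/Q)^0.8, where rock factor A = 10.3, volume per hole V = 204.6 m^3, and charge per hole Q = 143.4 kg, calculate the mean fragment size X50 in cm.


13.6874 cm

Compute V/Q:
V/Q = 204.6 / 143.4 = 1.426778243
Raise to the power 0.8:
(V/Q)^0.8 = 1.426778243^0.8 = 1.328878217
Multiply by A:
X50 = 10.3 * 1.328878217
= 13.6874 cm


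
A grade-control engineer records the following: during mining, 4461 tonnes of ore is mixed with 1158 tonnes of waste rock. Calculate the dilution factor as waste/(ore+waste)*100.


20.6086%

Total material = ore + waste
= 4461 + 1158 = 5619 tonnes
Dilution = waste / total * 100
= 1158 / 5619 * 100
= 0.2060864923 * 100
= 20.6086%


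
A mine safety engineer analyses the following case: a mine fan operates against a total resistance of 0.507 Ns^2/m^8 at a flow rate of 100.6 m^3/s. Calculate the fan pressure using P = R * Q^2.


Compute Q^2:
Q^2 = 100.6^2 = 10120.36
Compute pressure:
P = R * Q^2 = 0.507 * 10120.36
= 5131.0225 Pa

5131.0225 Pa


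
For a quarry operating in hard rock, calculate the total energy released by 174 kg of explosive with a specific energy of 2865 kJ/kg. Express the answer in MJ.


498.51 MJ

Energy = mass * specific_energy / 1000
= 174 * 2865 / 1000
= 498510 / 1000
= 498.51 MJ


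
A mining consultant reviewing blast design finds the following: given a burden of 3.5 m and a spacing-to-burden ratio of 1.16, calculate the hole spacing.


Spacing = burden * ratio
= 3.5 * 1.16
= 4.06 m

4.06 m


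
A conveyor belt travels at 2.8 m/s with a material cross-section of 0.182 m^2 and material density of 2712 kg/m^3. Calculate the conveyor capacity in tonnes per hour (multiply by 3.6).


Volumetric flow = speed * area
= 2.8 * 0.182 = 0.5096 m^3/s
Mass flow = volumetric * density
= 0.5096 * 2712 = 1382.0352 kg/s
Convert to t/h: multiply by 3.6
Capacity = 1382.0352 * 3.6
= 4975.3267 t/h

4975.3267 t/h


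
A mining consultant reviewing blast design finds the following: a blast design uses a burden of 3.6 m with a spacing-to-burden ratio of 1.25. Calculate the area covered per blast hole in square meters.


16.2 m^2

First, find the spacing:
Spacing = burden * ratio = 3.6 * 1.25
= 4.5 m
Then, calculate the area:
Area = burden * spacing = 3.6 * 4.5
= 16.2 m^2


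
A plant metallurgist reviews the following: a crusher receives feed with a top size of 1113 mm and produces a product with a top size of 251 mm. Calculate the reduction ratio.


Reduction ratio = feed size / product size
= 1113 / 251
= 4.4343

4.4343


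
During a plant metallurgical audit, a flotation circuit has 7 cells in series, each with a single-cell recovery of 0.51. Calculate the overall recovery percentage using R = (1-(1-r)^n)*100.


Complement of single-cell recovery:
1 - r = 1 - 0.51 = 0.49
Raise to power n:
(1 - r)^7 = 0.49^7 = 0.006782230728
Overall recovery:
R = (1 - 0.006782230728) * 100
= 99.3218%

99.3218%


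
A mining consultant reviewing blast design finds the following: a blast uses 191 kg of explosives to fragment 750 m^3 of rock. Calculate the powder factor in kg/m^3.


0.2547 kg/m^3

Powder factor = explosive mass / rock volume
= 191 / 750
= 0.2547 kg/m^3


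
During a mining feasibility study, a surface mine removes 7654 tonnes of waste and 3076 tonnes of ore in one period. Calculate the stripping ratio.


Stripping ratio = waste tonnage / ore tonnage
= 7654 / 3076
= 2.4883

2.4883


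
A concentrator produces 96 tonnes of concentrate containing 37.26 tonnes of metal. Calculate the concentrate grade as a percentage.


38.8125%

Grade = (metal in concentrate / concentrate mass) * 100
= (37.26 / 96) * 100
= 0.388125 * 100
= 38.8125%


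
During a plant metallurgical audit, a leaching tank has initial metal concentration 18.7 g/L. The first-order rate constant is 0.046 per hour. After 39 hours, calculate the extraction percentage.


83.3706%

Compute the exponent:
-k * t = -0.046 * 39 = -1.794
Remaining concentration:
C = 18.7 * exp(-1.794)
= 18.7 * 0.1662936629
= 3.109691496 g/L
Extracted = 18.7 - 3.109691496 = 15.5903085 g/L
Extraction % = 15.5903085 / 18.7 * 100
= 83.3706%


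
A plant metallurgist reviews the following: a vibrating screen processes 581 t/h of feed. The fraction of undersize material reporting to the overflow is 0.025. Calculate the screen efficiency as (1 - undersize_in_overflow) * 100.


Screen efficiency = (1 - fraction of undersize in overflow) * 100
= (1 - 0.025) * 100
= 0.975 * 100
= 97.5%

97.5%


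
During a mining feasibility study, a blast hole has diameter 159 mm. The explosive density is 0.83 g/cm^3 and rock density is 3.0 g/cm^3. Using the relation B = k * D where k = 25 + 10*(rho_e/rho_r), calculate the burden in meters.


First, compute k:
rho_e / rho_r = 0.83 / 3.0 = 0.2766666667
k = 25 + 10 * 0.2766666667 = 27.76666667
Then, compute burden:
B = k * D / 1000 = 27.76666667 * 159 / 1000
= 4414.9 / 1000
= 4.4149 m

4.4149 m


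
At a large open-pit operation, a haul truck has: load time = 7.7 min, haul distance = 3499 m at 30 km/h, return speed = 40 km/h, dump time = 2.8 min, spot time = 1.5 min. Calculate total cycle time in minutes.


Convert haul speed to m/min: 30 * 1000/60 = 500 m/min
Haul time = 3499 / 500 = 6.998 min
Convert return speed to m/min: 40 * 1000/60 = 666.6666667 m/min
Return time = 3499 / 666.6666667 = 5.2485 min
Total cycle time:
= 7.7 + 6.998 + 2.8 + 5.2485 + 1.5
= 24.2465 min

24.2465 min


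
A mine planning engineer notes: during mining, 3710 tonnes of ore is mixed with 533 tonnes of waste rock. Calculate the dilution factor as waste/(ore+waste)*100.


Total material = ore + waste
= 3710 + 533 = 4243 tonnes
Dilution = waste / total * 100
= 533 / 4243 * 100
= 0.125618666 * 100
= 12.5619%

12.5619%


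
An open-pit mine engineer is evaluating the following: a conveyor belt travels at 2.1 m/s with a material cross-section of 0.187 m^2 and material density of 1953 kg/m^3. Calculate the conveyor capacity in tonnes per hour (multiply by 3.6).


Volumetric flow = speed * area
= 2.1 * 0.187 = 0.3927 m^3/s
Mass flow = volumetric * density
= 0.3927 * 1953 = 766.9431 kg/s
Convert to t/h: multiply by 3.6
Capacity = 766.9431 * 3.6
= 2760.9952 t/h

2760.9952 t/h


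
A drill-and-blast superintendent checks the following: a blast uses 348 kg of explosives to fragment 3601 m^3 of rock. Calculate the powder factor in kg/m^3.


Powder factor = explosive mass / rock volume
= 348 / 3601
= 0.0966 kg/m^3

0.0966 kg/m^3


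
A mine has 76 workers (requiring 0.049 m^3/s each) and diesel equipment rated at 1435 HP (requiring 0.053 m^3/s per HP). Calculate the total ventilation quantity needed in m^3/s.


79.779 m^3/s

Airflow for workers:
Q_people = 76 * 0.049 = 3.724 m^3/s
Airflow for diesel equipment:
Q_diesel = 1435 * 0.053 = 76.055 m^3/s
Total ventilation:
Q_total = 3.724 + 76.055
= 79.779 m^3/s


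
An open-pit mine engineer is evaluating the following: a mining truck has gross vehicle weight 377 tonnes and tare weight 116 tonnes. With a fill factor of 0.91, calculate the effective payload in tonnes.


237.51 tonnes

Maximum payload = gross - tare
= 377 - 116 = 261 tonnes
Effective payload = max payload * fill factor
= 261 * 0.91
= 237.51 tonnes


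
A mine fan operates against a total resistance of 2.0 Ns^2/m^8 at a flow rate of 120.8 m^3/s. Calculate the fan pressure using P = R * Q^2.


29185.28 Pa

Compute Q^2:
Q^2 = 120.8^2 = 14592.64
Compute pressure:
P = R * Q^2 = 2.0 * 14592.64
= 29185.28 Pa


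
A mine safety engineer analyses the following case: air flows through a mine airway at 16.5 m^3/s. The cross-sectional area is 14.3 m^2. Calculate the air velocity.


1.1538 m/s

Velocity = flow rate / cross-sectional area
= 16.5 / 14.3
= 1.1538 m/s


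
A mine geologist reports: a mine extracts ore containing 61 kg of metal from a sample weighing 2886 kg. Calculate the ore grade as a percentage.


Ore grade = (metal mass / ore mass) * 100
= (61 / 2886) * 100
= 0.02113652114 * 100
= 2.1137%

2.1137%


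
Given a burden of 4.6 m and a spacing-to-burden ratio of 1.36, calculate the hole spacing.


6.256 m

Spacing = burden * ratio
= 4.6 * 1.36
= 6.256 m


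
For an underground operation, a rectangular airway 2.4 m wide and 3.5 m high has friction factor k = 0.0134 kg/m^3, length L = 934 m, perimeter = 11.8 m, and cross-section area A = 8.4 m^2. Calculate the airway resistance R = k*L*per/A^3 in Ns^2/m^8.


Compute the numerator:
k * L * per = 0.0134 * 934 * 11.8
= 147.68408
Compute the denominator:
A^3 = 8.4^3 = 592.704
Resistance:
R = 147.68408 / 592.704
= 0.2492 Ns^2/m^8

0.2492 Ns^2/m^8


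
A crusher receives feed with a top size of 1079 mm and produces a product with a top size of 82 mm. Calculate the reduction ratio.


13.1585

Reduction ratio = feed size / product size
= 1079 / 82
= 13.1585


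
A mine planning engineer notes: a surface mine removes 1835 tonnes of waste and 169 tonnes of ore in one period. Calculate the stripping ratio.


Stripping ratio = waste tonnage / ore tonnage
= 1835 / 169
= 10.858

10.858


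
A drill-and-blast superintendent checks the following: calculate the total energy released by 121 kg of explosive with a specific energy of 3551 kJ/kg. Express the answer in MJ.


429.671 MJ

Energy = mass * specific_energy / 1000
= 121 * 3551 / 1000
= 429671 / 1000
= 429.671 MJ


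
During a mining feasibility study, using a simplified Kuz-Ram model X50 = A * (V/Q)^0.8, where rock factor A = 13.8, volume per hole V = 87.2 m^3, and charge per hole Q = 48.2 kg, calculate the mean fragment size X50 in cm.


22.1745 cm

Compute V/Q:
V/Q = 87.2 / 48.2 = 1.809128631
Raise to the power 0.8:
(V/Q)^0.8 = 1.809128631^0.8 = 1.606850815
Multiply by A:
X50 = 13.8 * 1.606850815
= 22.1745 cm


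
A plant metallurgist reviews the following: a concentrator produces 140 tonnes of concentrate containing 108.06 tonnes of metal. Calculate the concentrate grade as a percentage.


Grade = (metal in concentrate / concentrate mass) * 100
= (108.06 / 140) * 100
= 0.7718571429 * 100
= 77.1857%

77.1857%


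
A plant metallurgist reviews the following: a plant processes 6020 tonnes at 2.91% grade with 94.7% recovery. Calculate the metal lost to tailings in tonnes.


9.2846 tonnes

Total metal in feed:
= 6020 * 2.91 / 100 = 175.182 tonnes
Metal recovered:
= 175.182 * 94.7 / 100 = 165.897354 tonnes
Metal lost to tailings:
= 175.182 - 165.897354
= 9.2846 tonnes


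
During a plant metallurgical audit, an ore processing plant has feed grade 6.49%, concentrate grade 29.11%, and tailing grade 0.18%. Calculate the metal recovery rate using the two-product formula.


97.8314%

Using the two-product formula:
R = 100 * c * (f - t) / (f * (c - t))
Numerator = 100 * 29.11 * (6.49 - 0.18)
= 100 * 29.11 * 6.31
= 18368.41
Denominator = 6.49 * (29.11 - 0.18)
= 6.49 * 28.93
= 187.7557
R = 18368.41 / 187.7557
= 97.8314%


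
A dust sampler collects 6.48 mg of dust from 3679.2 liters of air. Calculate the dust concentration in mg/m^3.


1.7613 mg/m^3

Convert liters to m^3: 1 m^3 = 1000 L
Concentration = mass / volume * 1000
= 6.48 / 3679.2 * 1000
= 0.001761252446 * 1000
= 1.7613 mg/m^3


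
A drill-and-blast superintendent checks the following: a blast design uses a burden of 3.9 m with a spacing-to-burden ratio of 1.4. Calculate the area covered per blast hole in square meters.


21.294 m^2

First, find the spacing:
Spacing = burden * ratio = 3.9 * 1.4
= 5.46 m
Then, calculate the area:
Area = burden * spacing = 3.9 * 5.46
= 21.294 m^2
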